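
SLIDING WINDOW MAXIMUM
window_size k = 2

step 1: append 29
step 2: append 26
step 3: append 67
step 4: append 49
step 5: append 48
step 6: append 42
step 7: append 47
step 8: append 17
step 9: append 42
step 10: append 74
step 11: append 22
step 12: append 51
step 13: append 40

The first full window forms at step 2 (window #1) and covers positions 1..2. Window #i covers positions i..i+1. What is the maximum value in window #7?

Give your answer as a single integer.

step 1: append 29 -> window=[29] (not full yet)
step 2: append 26 -> window=[29, 26] -> max=29
step 3: append 67 -> window=[26, 67] -> max=67
step 4: append 49 -> window=[67, 49] -> max=67
step 5: append 48 -> window=[49, 48] -> max=49
step 6: append 42 -> window=[48, 42] -> max=48
step 7: append 47 -> window=[42, 47] -> max=47
step 8: append 17 -> window=[47, 17] -> max=47
Window #7 max = 47

Answer: 47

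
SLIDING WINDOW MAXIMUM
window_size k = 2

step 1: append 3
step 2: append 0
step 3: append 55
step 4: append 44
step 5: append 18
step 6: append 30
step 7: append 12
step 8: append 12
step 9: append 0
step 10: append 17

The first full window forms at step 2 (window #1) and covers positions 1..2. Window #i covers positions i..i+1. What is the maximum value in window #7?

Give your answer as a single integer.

step 1: append 3 -> window=[3] (not full yet)
step 2: append 0 -> window=[3, 0] -> max=3
step 3: append 55 -> window=[0, 55] -> max=55
step 4: append 44 -> window=[55, 44] -> max=55
step 5: append 18 -> window=[44, 18] -> max=44
step 6: append 30 -> window=[18, 30] -> max=30
step 7: append 12 -> window=[30, 12] -> max=30
step 8: append 12 -> window=[12, 12] -> max=12
Window #7 max = 12

Answer: 12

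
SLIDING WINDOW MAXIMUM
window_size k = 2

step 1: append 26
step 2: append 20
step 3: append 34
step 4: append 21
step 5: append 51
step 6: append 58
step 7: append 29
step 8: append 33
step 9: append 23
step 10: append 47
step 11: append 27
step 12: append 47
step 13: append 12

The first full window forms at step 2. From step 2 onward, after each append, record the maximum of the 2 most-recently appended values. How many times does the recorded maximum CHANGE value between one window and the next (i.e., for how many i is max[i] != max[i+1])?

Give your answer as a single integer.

step 1: append 26 -> window=[26] (not full yet)
step 2: append 20 -> window=[26, 20] -> max=26
step 3: append 34 -> window=[20, 34] -> max=34
step 4: append 21 -> window=[34, 21] -> max=34
step 5: append 51 -> window=[21, 51] -> max=51
step 6: append 58 -> window=[51, 58] -> max=58
step 7: append 29 -> window=[58, 29] -> max=58
step 8: append 33 -> window=[29, 33] -> max=33
step 9: append 23 -> window=[33, 23] -> max=33
step 10: append 47 -> window=[23, 47] -> max=47
step 11: append 27 -> window=[47, 27] -> max=47
step 12: append 47 -> window=[27, 47] -> max=47
step 13: append 12 -> window=[47, 12] -> max=47
Recorded maximums: 26 34 34 51 58 58 33 33 47 47 47 47
Changes between consecutive maximums: 5

Answer: 5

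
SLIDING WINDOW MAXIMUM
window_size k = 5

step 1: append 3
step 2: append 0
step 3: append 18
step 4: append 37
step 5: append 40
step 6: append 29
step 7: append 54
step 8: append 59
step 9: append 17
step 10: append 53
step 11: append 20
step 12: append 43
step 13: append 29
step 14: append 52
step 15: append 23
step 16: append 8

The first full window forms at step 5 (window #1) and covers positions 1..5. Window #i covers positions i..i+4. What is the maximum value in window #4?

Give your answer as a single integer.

Answer: 59

Derivation:
step 1: append 3 -> window=[3] (not full yet)
step 2: append 0 -> window=[3, 0] (not full yet)
step 3: append 18 -> window=[3, 0, 18] (not full yet)
step 4: append 37 -> window=[3, 0, 18, 37] (not full yet)
step 5: append 40 -> window=[3, 0, 18, 37, 40] -> max=40
step 6: append 29 -> window=[0, 18, 37, 40, 29] -> max=40
step 7: append 54 -> window=[18, 37, 40, 29, 54] -> max=54
step 8: append 59 -> window=[37, 40, 29, 54, 59] -> max=59
Window #4 max = 59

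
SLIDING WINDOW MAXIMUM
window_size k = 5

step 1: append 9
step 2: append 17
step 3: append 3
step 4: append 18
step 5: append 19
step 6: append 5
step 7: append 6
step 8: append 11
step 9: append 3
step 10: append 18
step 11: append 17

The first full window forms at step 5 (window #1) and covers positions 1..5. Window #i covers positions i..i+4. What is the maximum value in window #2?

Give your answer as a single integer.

step 1: append 9 -> window=[9] (not full yet)
step 2: append 17 -> window=[9, 17] (not full yet)
step 3: append 3 -> window=[9, 17, 3] (not full yet)
step 4: append 18 -> window=[9, 17, 3, 18] (not full yet)
step 5: append 19 -> window=[9, 17, 3, 18, 19] -> max=19
step 6: append 5 -> window=[17, 3, 18, 19, 5] -> max=19
Window #2 max = 19

Answer: 19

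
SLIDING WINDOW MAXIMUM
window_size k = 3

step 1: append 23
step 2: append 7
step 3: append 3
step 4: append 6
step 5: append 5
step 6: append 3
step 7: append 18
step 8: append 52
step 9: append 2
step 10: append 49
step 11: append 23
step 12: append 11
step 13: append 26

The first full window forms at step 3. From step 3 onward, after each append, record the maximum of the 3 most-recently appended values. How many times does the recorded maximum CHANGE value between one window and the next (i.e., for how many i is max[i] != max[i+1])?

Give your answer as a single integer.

Answer: 6

Derivation:
step 1: append 23 -> window=[23] (not full yet)
step 2: append 7 -> window=[23, 7] (not full yet)
step 3: append 3 -> window=[23, 7, 3] -> max=23
step 4: append 6 -> window=[7, 3, 6] -> max=7
step 5: append 5 -> window=[3, 6, 5] -> max=6
step 6: append 3 -> window=[6, 5, 3] -> max=6
step 7: append 18 -> window=[5, 3, 18] -> max=18
step 8: append 52 -> window=[3, 18, 52] -> max=52
step 9: append 2 -> window=[18, 52, 2] -> max=52
step 10: append 49 -> window=[52, 2, 49] -> max=52
step 11: append 23 -> window=[2, 49, 23] -> max=49
step 12: append 11 -> window=[49, 23, 11] -> max=49
step 13: append 26 -> window=[23, 11, 26] -> max=26
Recorded maximums: 23 7 6 6 18 52 52 52 49 49 26
Changes between consecutive maximums: 6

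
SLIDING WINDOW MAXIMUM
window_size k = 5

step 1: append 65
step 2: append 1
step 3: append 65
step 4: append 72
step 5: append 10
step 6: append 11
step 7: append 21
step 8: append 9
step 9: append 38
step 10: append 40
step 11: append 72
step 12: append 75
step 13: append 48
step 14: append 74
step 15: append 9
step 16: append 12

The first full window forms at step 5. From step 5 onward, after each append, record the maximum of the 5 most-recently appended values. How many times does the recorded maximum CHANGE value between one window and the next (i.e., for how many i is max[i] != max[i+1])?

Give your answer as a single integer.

Answer: 4

Derivation:
step 1: append 65 -> window=[65] (not full yet)
step 2: append 1 -> window=[65, 1] (not full yet)
step 3: append 65 -> window=[65, 1, 65] (not full yet)
step 4: append 72 -> window=[65, 1, 65, 72] (not full yet)
step 5: append 10 -> window=[65, 1, 65, 72, 10] -> max=72
step 6: append 11 -> window=[1, 65, 72, 10, 11] -> max=72
step 7: append 21 -> window=[65, 72, 10, 11, 21] -> max=72
step 8: append 9 -> window=[72, 10, 11, 21, 9] -> max=72
step 9: append 38 -> window=[10, 11, 21, 9, 38] -> max=38
step 10: append 40 -> window=[11, 21, 9, 38, 40] -> max=40
step 11: append 72 -> window=[21, 9, 38, 40, 72] -> max=72
step 12: append 75 -> window=[9, 38, 40, 72, 75] -> max=75
step 13: append 48 -> window=[38, 40, 72, 75, 48] -> max=75
step 14: append 74 -> window=[40, 72, 75, 48, 74] -> max=75
step 15: append 9 -> window=[72, 75, 48, 74, 9] -> max=75
step 16: append 12 -> window=[75, 48, 74, 9, 12] -> max=75
Recorded maximums: 72 72 72 72 38 40 72 75 75 75 75 75
Changes between consecutive maximums: 4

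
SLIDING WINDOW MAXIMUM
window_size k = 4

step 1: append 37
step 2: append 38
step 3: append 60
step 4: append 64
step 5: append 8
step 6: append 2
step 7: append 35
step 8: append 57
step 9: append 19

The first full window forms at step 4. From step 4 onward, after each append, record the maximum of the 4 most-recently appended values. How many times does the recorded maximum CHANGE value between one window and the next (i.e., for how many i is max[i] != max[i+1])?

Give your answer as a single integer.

Answer: 1

Derivation:
step 1: append 37 -> window=[37] (not full yet)
step 2: append 38 -> window=[37, 38] (not full yet)
step 3: append 60 -> window=[37, 38, 60] (not full yet)
step 4: append 64 -> window=[37, 38, 60, 64] -> max=64
step 5: append 8 -> window=[38, 60, 64, 8] -> max=64
step 6: append 2 -> window=[60, 64, 8, 2] -> max=64
step 7: append 35 -> window=[64, 8, 2, 35] -> max=64
step 8: append 57 -> window=[8, 2, 35, 57] -> max=57
step 9: append 19 -> window=[2, 35, 57, 19] -> max=57
Recorded maximums: 64 64 64 64 57 57
Changes between consecutive maximums: 1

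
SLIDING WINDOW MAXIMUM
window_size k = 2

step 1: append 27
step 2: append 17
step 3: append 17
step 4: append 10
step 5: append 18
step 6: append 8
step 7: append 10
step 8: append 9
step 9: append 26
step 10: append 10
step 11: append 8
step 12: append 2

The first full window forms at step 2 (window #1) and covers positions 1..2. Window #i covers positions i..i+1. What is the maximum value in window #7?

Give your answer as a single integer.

step 1: append 27 -> window=[27] (not full yet)
step 2: append 17 -> window=[27, 17] -> max=27
step 3: append 17 -> window=[17, 17] -> max=17
step 4: append 10 -> window=[17, 10] -> max=17
step 5: append 18 -> window=[10, 18] -> max=18
step 6: append 8 -> window=[18, 8] -> max=18
step 7: append 10 -> window=[8, 10] -> max=10
step 8: append 9 -> window=[10, 9] -> max=10
Window #7 max = 10

Answer: 10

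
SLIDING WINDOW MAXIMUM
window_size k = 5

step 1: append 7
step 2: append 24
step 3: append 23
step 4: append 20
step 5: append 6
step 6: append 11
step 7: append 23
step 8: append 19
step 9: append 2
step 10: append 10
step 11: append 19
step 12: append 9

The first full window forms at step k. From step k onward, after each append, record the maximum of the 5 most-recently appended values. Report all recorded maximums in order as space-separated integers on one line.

Answer: 24 24 23 23 23 23 23 19

Derivation:
step 1: append 7 -> window=[7] (not full yet)
step 2: append 24 -> window=[7, 24] (not full yet)
step 3: append 23 -> window=[7, 24, 23] (not full yet)
step 4: append 20 -> window=[7, 24, 23, 20] (not full yet)
step 5: append 6 -> window=[7, 24, 23, 20, 6] -> max=24
step 6: append 11 -> window=[24, 23, 20, 6, 11] -> max=24
step 7: append 23 -> window=[23, 20, 6, 11, 23] -> max=23
step 8: append 19 -> window=[20, 6, 11, 23, 19] -> max=23
step 9: append 2 -> window=[6, 11, 23, 19, 2] -> max=23
step 10: append 10 -> window=[11, 23, 19, 2, 10] -> max=23
step 11: append 19 -> window=[23, 19, 2, 10, 19] -> max=23
step 12: append 9 -> window=[19, 2, 10, 19, 9] -> max=19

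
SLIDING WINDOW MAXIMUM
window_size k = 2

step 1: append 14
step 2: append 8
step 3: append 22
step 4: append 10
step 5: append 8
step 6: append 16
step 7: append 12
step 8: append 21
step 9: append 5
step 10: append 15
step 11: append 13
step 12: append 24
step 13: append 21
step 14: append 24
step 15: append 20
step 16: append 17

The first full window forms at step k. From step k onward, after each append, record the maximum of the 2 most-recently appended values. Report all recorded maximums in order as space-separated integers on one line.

step 1: append 14 -> window=[14] (not full yet)
step 2: append 8 -> window=[14, 8] -> max=14
step 3: append 22 -> window=[8, 22] -> max=22
step 4: append 10 -> window=[22, 10] -> max=22
step 5: append 8 -> window=[10, 8] -> max=10
step 6: append 16 -> window=[8, 16] -> max=16
step 7: append 12 -> window=[16, 12] -> max=16
step 8: append 21 -> window=[12, 21] -> max=21
step 9: append 5 -> window=[21, 5] -> max=21
step 10: append 15 -> window=[5, 15] -> max=15
step 11: append 13 -> window=[15, 13] -> max=15
step 12: append 24 -> window=[13, 24] -> max=24
step 13: append 21 -> window=[24, 21] -> max=24
step 14: append 24 -> window=[21, 24] -> max=24
step 15: append 20 -> window=[24, 20] -> max=24
step 16: append 17 -> window=[20, 17] -> max=20

Answer: 14 22 22 10 16 16 21 21 15 15 24 24 24 24 20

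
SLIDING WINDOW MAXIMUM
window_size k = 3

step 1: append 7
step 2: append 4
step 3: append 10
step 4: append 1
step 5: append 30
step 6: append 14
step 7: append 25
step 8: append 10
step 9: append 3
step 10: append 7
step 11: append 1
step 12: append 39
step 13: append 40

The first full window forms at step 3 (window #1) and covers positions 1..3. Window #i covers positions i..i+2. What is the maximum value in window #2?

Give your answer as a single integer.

Answer: 10

Derivation:
step 1: append 7 -> window=[7] (not full yet)
step 2: append 4 -> window=[7, 4] (not full yet)
step 3: append 10 -> window=[7, 4, 10] -> max=10
step 4: append 1 -> window=[4, 10, 1] -> max=10
Window #2 max = 10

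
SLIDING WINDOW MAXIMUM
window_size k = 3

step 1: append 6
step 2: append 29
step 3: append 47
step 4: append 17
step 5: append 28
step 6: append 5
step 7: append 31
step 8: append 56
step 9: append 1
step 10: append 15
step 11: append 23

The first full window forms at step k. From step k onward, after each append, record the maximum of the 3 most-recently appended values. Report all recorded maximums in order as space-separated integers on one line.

step 1: append 6 -> window=[6] (not full yet)
step 2: append 29 -> window=[6, 29] (not full yet)
step 3: append 47 -> window=[6, 29, 47] -> max=47
step 4: append 17 -> window=[29, 47, 17] -> max=47
step 5: append 28 -> window=[47, 17, 28] -> max=47
step 6: append 5 -> window=[17, 28, 5] -> max=28
step 7: append 31 -> window=[28, 5, 31] -> max=31
step 8: append 56 -> window=[5, 31, 56] -> max=56
step 9: append 1 -> window=[31, 56, 1] -> max=56
step 10: append 15 -> window=[56, 1, 15] -> max=56
step 11: append 23 -> window=[1, 15, 23] -> max=23

Answer: 47 47 47 28 31 56 56 56 23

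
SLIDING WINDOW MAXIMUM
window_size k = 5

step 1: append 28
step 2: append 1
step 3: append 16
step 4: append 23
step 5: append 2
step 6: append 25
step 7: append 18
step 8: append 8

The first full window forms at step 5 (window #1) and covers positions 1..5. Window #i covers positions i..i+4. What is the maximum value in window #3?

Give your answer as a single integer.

step 1: append 28 -> window=[28] (not full yet)
step 2: append 1 -> window=[28, 1] (not full yet)
step 3: append 16 -> window=[28, 1, 16] (not full yet)
step 4: append 23 -> window=[28, 1, 16, 23] (not full yet)
step 5: append 2 -> window=[28, 1, 16, 23, 2] -> max=28
step 6: append 25 -> window=[1, 16, 23, 2, 25] -> max=25
step 7: append 18 -> window=[16, 23, 2, 25, 18] -> max=25
Window #3 max = 25

Answer: 25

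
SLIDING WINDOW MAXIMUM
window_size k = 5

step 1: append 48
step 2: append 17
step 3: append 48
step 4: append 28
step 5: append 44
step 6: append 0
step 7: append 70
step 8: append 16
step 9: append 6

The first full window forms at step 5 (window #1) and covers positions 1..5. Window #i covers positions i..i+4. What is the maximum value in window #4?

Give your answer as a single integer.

Answer: 70

Derivation:
step 1: append 48 -> window=[48] (not full yet)
step 2: append 17 -> window=[48, 17] (not full yet)
step 3: append 48 -> window=[48, 17, 48] (not full yet)
step 4: append 28 -> window=[48, 17, 48, 28] (not full yet)
step 5: append 44 -> window=[48, 17, 48, 28, 44] -> max=48
step 6: append 0 -> window=[17, 48, 28, 44, 0] -> max=48
step 7: append 70 -> window=[48, 28, 44, 0, 70] -> max=70
step 8: append 16 -> window=[28, 44, 0, 70, 16] -> max=70
Window #4 max = 70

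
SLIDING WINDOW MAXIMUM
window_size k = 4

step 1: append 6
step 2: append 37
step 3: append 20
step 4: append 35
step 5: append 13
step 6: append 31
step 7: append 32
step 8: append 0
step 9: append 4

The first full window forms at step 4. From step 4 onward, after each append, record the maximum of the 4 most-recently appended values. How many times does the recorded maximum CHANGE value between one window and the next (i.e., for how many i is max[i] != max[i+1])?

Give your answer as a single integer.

step 1: append 6 -> window=[6] (not full yet)
step 2: append 37 -> window=[6, 37] (not full yet)
step 3: append 20 -> window=[6, 37, 20] (not full yet)
step 4: append 35 -> window=[6, 37, 20, 35] -> max=37
step 5: append 13 -> window=[37, 20, 35, 13] -> max=37
step 6: append 31 -> window=[20, 35, 13, 31] -> max=35
step 7: append 32 -> window=[35, 13, 31, 32] -> max=35
step 8: append 0 -> window=[13, 31, 32, 0] -> max=32
step 9: append 4 -> window=[31, 32, 0, 4] -> max=32
Recorded maximums: 37 37 35 35 32 32
Changes between consecutive maximums: 2

Answer: 2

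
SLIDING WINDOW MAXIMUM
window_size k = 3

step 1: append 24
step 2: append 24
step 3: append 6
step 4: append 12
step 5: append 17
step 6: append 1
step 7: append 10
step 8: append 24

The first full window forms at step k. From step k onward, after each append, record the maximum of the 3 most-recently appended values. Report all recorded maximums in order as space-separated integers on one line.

Answer: 24 24 17 17 17 24

Derivation:
step 1: append 24 -> window=[24] (not full yet)
step 2: append 24 -> window=[24, 24] (not full yet)
step 3: append 6 -> window=[24, 24, 6] -> max=24
step 4: append 12 -> window=[24, 6, 12] -> max=24
step 5: append 17 -> window=[6, 12, 17] -> max=17
step 6: append 1 -> window=[12, 17, 1] -> max=17
step 7: append 10 -> window=[17, 1, 10] -> max=17
step 8: append 24 -> window=[1, 10, 24] -> max=24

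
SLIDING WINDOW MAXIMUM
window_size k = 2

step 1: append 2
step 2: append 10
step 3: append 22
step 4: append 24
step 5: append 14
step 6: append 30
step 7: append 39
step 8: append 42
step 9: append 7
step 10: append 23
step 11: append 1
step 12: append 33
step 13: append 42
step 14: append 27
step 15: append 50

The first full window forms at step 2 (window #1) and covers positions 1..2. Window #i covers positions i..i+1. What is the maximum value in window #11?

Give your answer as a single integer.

step 1: append 2 -> window=[2] (not full yet)
step 2: append 10 -> window=[2, 10] -> max=10
step 3: append 22 -> window=[10, 22] -> max=22
step 4: append 24 -> window=[22, 24] -> max=24
step 5: append 14 -> window=[24, 14] -> max=24
step 6: append 30 -> window=[14, 30] -> max=30
step 7: append 39 -> window=[30, 39] -> max=39
step 8: append 42 -> window=[39, 42] -> max=42
step 9: append 7 -> window=[42, 7] -> max=42
step 10: append 23 -> window=[7, 23] -> max=23
step 11: append 1 -> window=[23, 1] -> max=23
step 12: append 33 -> window=[1, 33] -> max=33
Window #11 max = 33

Answer: 33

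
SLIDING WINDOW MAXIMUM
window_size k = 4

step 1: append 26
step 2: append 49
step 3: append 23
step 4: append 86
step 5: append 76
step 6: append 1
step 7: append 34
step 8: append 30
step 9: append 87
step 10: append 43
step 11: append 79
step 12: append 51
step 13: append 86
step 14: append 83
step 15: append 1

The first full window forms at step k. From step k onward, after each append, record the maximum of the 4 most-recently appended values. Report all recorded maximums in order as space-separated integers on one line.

step 1: append 26 -> window=[26] (not full yet)
step 2: append 49 -> window=[26, 49] (not full yet)
step 3: append 23 -> window=[26, 49, 23] (not full yet)
step 4: append 86 -> window=[26, 49, 23, 86] -> max=86
step 5: append 76 -> window=[49, 23, 86, 76] -> max=86
step 6: append 1 -> window=[23, 86, 76, 1] -> max=86
step 7: append 34 -> window=[86, 76, 1, 34] -> max=86
step 8: append 30 -> window=[76, 1, 34, 30] -> max=76
step 9: append 87 -> window=[1, 34, 30, 87] -> max=87
step 10: append 43 -> window=[34, 30, 87, 43] -> max=87
step 11: append 79 -> window=[30, 87, 43, 79] -> max=87
step 12: append 51 -> window=[87, 43, 79, 51] -> max=87
step 13: append 86 -> window=[43, 79, 51, 86] -> max=86
step 14: append 83 -> window=[79, 51, 86, 83] -> max=86
step 15: append 1 -> window=[51, 86, 83, 1] -> max=86

Answer: 86 86 86 86 76 87 87 87 87 86 86 86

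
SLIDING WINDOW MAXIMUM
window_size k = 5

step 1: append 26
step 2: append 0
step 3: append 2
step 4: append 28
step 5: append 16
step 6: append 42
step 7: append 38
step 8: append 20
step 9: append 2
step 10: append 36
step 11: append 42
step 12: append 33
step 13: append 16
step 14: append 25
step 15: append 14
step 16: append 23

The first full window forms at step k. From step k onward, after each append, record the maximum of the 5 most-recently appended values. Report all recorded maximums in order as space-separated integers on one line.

step 1: append 26 -> window=[26] (not full yet)
step 2: append 0 -> window=[26, 0] (not full yet)
step 3: append 2 -> window=[26, 0, 2] (not full yet)
step 4: append 28 -> window=[26, 0, 2, 28] (not full yet)
step 5: append 16 -> window=[26, 0, 2, 28, 16] -> max=28
step 6: append 42 -> window=[0, 2, 28, 16, 42] -> max=42
step 7: append 38 -> window=[2, 28, 16, 42, 38] -> max=42
step 8: append 20 -> window=[28, 16, 42, 38, 20] -> max=42
step 9: append 2 -> window=[16, 42, 38, 20, 2] -> max=42
step 10: append 36 -> window=[42, 38, 20, 2, 36] -> max=42
step 11: append 42 -> window=[38, 20, 2, 36, 42] -> max=42
step 12: append 33 -> window=[20, 2, 36, 42, 33] -> max=42
step 13: append 16 -> window=[2, 36, 42, 33, 16] -> max=42
step 14: append 25 -> window=[36, 42, 33, 16, 25] -> max=42
step 15: append 14 -> window=[42, 33, 16, 25, 14] -> max=42
step 16: append 23 -> window=[33, 16, 25, 14, 23] -> max=33

Answer: 28 42 42 42 42 42 42 42 42 42 42 33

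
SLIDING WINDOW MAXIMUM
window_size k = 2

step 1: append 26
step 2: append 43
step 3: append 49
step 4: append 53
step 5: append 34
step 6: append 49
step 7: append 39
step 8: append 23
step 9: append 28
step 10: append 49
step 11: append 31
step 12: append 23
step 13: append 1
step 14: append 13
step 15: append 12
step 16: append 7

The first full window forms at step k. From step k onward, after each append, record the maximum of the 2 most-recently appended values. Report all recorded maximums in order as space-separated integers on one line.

Answer: 43 49 53 53 49 49 39 28 49 49 31 23 13 13 12

Derivation:
step 1: append 26 -> window=[26] (not full yet)
step 2: append 43 -> window=[26, 43] -> max=43
step 3: append 49 -> window=[43, 49] -> max=49
step 4: append 53 -> window=[49, 53] -> max=53
step 5: append 34 -> window=[53, 34] -> max=53
step 6: append 49 -> window=[34, 49] -> max=49
step 7: append 39 -> window=[49, 39] -> max=49
step 8: append 23 -> window=[39, 23] -> max=39
step 9: append 28 -> window=[23, 28] -> max=28
step 10: append 49 -> window=[28, 49] -> max=49
step 11: append 31 -> window=[49, 31] -> max=49
step 12: append 23 -> window=[31, 23] -> max=31
step 13: append 1 -> window=[23, 1] -> max=23
step 14: append 13 -> window=[1, 13] -> max=13
step 15: append 12 -> window=[13, 12] -> max=13
step 16: append 7 -> window=[12, 7] -> max=12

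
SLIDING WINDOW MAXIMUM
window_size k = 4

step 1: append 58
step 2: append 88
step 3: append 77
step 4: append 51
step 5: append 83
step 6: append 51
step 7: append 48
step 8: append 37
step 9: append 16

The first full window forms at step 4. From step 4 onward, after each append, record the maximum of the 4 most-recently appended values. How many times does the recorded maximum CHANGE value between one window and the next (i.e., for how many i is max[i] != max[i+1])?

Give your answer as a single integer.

Answer: 2

Derivation:
step 1: append 58 -> window=[58] (not full yet)
step 2: append 88 -> window=[58, 88] (not full yet)
step 3: append 77 -> window=[58, 88, 77] (not full yet)
step 4: append 51 -> window=[58, 88, 77, 51] -> max=88
step 5: append 83 -> window=[88, 77, 51, 83] -> max=88
step 6: append 51 -> window=[77, 51, 83, 51] -> max=83
step 7: append 48 -> window=[51, 83, 51, 48] -> max=83
step 8: append 37 -> window=[83, 51, 48, 37] -> max=83
step 9: append 16 -> window=[51, 48, 37, 16] -> max=51
Recorded maximums: 88 88 83 83 83 51
Changes between consecutive maximums: 2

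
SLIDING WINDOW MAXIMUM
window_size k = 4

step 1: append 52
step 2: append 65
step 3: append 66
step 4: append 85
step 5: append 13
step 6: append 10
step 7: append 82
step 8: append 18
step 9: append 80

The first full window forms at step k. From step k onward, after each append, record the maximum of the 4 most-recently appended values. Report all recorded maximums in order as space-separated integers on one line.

Answer: 85 85 85 85 82 82

Derivation:
step 1: append 52 -> window=[52] (not full yet)
step 2: append 65 -> window=[52, 65] (not full yet)
step 3: append 66 -> window=[52, 65, 66] (not full yet)
step 4: append 85 -> window=[52, 65, 66, 85] -> max=85
step 5: append 13 -> window=[65, 66, 85, 13] -> max=85
step 6: append 10 -> window=[66, 85, 13, 10] -> max=85
step 7: append 82 -> window=[85, 13, 10, 82] -> max=85
step 8: append 18 -> window=[13, 10, 82, 18] -> max=82
step 9: append 80 -> window=[10, 82, 18, 80] -> max=82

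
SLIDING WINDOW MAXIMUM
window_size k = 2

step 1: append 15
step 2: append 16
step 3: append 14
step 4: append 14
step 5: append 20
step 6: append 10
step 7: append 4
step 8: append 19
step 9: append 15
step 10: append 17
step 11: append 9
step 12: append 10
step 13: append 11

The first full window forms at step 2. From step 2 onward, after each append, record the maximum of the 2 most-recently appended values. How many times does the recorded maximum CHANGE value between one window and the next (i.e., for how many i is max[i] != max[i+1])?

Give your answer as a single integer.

step 1: append 15 -> window=[15] (not full yet)
step 2: append 16 -> window=[15, 16] -> max=16
step 3: append 14 -> window=[16, 14] -> max=16
step 4: append 14 -> window=[14, 14] -> max=14
step 5: append 20 -> window=[14, 20] -> max=20
step 6: append 10 -> window=[20, 10] -> max=20
step 7: append 4 -> window=[10, 4] -> max=10
step 8: append 19 -> window=[4, 19] -> max=19
step 9: append 15 -> window=[19, 15] -> max=19
step 10: append 17 -> window=[15, 17] -> max=17
step 11: append 9 -> window=[17, 9] -> max=17
step 12: append 10 -> window=[9, 10] -> max=10
step 13: append 11 -> window=[10, 11] -> max=11
Recorded maximums: 16 16 14 20 20 10 19 19 17 17 10 11
Changes between consecutive maximums: 7

Answer: 7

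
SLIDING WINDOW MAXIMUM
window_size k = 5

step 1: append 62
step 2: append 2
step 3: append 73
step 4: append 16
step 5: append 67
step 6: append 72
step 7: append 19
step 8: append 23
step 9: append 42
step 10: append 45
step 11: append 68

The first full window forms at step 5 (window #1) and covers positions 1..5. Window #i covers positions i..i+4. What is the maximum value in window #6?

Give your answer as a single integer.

Answer: 72

Derivation:
step 1: append 62 -> window=[62] (not full yet)
step 2: append 2 -> window=[62, 2] (not full yet)
step 3: append 73 -> window=[62, 2, 73] (not full yet)
step 4: append 16 -> window=[62, 2, 73, 16] (not full yet)
step 5: append 67 -> window=[62, 2, 73, 16, 67] -> max=73
step 6: append 72 -> window=[2, 73, 16, 67, 72] -> max=73
step 7: append 19 -> window=[73, 16, 67, 72, 19] -> max=73
step 8: append 23 -> window=[16, 67, 72, 19, 23] -> max=72
step 9: append 42 -> window=[67, 72, 19, 23, 42] -> max=72
step 10: append 45 -> window=[72, 19, 23, 42, 45] -> max=72
Window #6 max = 72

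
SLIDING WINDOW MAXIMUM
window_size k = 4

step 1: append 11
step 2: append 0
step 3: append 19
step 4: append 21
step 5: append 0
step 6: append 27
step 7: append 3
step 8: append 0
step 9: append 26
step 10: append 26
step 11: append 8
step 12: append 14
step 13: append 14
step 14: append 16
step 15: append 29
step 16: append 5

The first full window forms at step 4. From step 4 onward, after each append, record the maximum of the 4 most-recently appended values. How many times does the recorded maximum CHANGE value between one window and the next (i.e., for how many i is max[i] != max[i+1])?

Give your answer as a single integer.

step 1: append 11 -> window=[11] (not full yet)
step 2: append 0 -> window=[11, 0] (not full yet)
step 3: append 19 -> window=[11, 0, 19] (not full yet)
step 4: append 21 -> window=[11, 0, 19, 21] -> max=21
step 5: append 0 -> window=[0, 19, 21, 0] -> max=21
step 6: append 27 -> window=[19, 21, 0, 27] -> max=27
step 7: append 3 -> window=[21, 0, 27, 3] -> max=27
step 8: append 0 -> window=[0, 27, 3, 0] -> max=27
step 9: append 26 -> window=[27, 3, 0, 26] -> max=27
step 10: append 26 -> window=[3, 0, 26, 26] -> max=26
step 11: append 8 -> window=[0, 26, 26, 8] -> max=26
step 12: append 14 -> window=[26, 26, 8, 14] -> max=26
step 13: append 14 -> window=[26, 8, 14, 14] -> max=26
step 14: append 16 -> window=[8, 14, 14, 16] -> max=16
step 15: append 29 -> window=[14, 14, 16, 29] -> max=29
step 16: append 5 -> window=[14, 16, 29, 5] -> max=29
Recorded maximums: 21 21 27 27 27 27 26 26 26 26 16 29 29
Changes between consecutive maximums: 4

Answer: 4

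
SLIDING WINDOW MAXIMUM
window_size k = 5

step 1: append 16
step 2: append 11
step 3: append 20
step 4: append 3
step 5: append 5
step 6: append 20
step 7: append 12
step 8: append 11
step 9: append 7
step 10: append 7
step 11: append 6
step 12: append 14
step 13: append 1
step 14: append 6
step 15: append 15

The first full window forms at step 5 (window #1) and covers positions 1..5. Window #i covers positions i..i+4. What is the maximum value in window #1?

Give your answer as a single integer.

step 1: append 16 -> window=[16] (not full yet)
step 2: append 11 -> window=[16, 11] (not full yet)
step 3: append 20 -> window=[16, 11, 20] (not full yet)
step 4: append 3 -> window=[16, 11, 20, 3] (not full yet)
step 5: append 5 -> window=[16, 11, 20, 3, 5] -> max=20
Window #1 max = 20

Answer: 20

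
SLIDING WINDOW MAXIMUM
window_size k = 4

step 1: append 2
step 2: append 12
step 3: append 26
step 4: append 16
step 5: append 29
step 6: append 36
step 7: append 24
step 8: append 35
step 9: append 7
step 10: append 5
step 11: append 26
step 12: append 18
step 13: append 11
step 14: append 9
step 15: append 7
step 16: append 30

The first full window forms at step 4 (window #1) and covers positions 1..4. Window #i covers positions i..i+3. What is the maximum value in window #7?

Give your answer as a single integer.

Answer: 35

Derivation:
step 1: append 2 -> window=[2] (not full yet)
step 2: append 12 -> window=[2, 12] (not full yet)
step 3: append 26 -> window=[2, 12, 26] (not full yet)
step 4: append 16 -> window=[2, 12, 26, 16] -> max=26
step 5: append 29 -> window=[12, 26, 16, 29] -> max=29
step 6: append 36 -> window=[26, 16, 29, 36] -> max=36
step 7: append 24 -> window=[16, 29, 36, 24] -> max=36
step 8: append 35 -> window=[29, 36, 24, 35] -> max=36
step 9: append 7 -> window=[36, 24, 35, 7] -> max=36
step 10: append 5 -> window=[24, 35, 7, 5] -> max=35
Window #7 max = 35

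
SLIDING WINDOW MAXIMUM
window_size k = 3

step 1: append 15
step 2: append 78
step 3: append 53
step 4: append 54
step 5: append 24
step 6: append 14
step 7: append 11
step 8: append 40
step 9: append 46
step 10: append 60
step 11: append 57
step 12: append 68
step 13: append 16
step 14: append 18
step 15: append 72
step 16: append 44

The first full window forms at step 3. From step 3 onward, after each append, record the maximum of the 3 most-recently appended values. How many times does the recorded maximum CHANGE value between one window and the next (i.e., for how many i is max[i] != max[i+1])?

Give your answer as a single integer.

Answer: 7

Derivation:
step 1: append 15 -> window=[15] (not full yet)
step 2: append 78 -> window=[15, 78] (not full yet)
step 3: append 53 -> window=[15, 78, 53] -> max=78
step 4: append 54 -> window=[78, 53, 54] -> max=78
step 5: append 24 -> window=[53, 54, 24] -> max=54
step 6: append 14 -> window=[54, 24, 14] -> max=54
step 7: append 11 -> window=[24, 14, 11] -> max=24
step 8: append 40 -> window=[14, 11, 40] -> max=40
step 9: append 46 -> window=[11, 40, 46] -> max=46
step 10: append 60 -> window=[40, 46, 60] -> max=60
step 11: append 57 -> window=[46, 60, 57] -> max=60
step 12: append 68 -> window=[60, 57, 68] -> max=68
step 13: append 16 -> window=[57, 68, 16] -> max=68
step 14: append 18 -> window=[68, 16, 18] -> max=68
step 15: append 72 -> window=[16, 18, 72] -> max=72
step 16: append 44 -> window=[18, 72, 44] -> max=72
Recorded maximums: 78 78 54 54 24 40 46 60 60 68 68 68 72 72
Changes between consecutive maximums: 7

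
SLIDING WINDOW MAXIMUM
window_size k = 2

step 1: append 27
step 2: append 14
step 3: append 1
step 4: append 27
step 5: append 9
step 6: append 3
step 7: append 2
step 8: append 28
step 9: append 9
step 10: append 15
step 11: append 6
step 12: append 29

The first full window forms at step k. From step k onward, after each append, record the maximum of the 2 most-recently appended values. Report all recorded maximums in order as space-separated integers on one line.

Answer: 27 14 27 27 9 3 28 28 15 15 29

Derivation:
step 1: append 27 -> window=[27] (not full yet)
step 2: append 14 -> window=[27, 14] -> max=27
step 3: append 1 -> window=[14, 1] -> max=14
step 4: append 27 -> window=[1, 27] -> max=27
step 5: append 9 -> window=[27, 9] -> max=27
step 6: append 3 -> window=[9, 3] -> max=9
step 7: append 2 -> window=[3, 2] -> max=3
step 8: append 28 -> window=[2, 28] -> max=28
step 9: append 9 -> window=[28, 9] -> max=28
step 10: append 15 -> window=[9, 15] -> max=15
step 11: append 6 -> window=[15, 6] -> max=15
step 12: append 29 -> window=[6, 29] -> max=29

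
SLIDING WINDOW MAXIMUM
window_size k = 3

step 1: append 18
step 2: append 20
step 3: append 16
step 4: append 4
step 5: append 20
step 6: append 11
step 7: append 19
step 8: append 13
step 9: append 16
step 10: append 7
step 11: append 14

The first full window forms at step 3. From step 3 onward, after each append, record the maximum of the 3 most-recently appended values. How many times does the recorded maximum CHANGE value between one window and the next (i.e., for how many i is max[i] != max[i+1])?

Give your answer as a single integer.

step 1: append 18 -> window=[18] (not full yet)
step 2: append 20 -> window=[18, 20] (not full yet)
step 3: append 16 -> window=[18, 20, 16] -> max=20
step 4: append 4 -> window=[20, 16, 4] -> max=20
step 5: append 20 -> window=[16, 4, 20] -> max=20
step 6: append 11 -> window=[4, 20, 11] -> max=20
step 7: append 19 -> window=[20, 11, 19] -> max=20
step 8: append 13 -> window=[11, 19, 13] -> max=19
step 9: append 16 -> window=[19, 13, 16] -> max=19
step 10: append 7 -> window=[13, 16, 7] -> max=16
step 11: append 14 -> window=[16, 7, 14] -> max=16
Recorded maximums: 20 20 20 20 20 19 19 16 16
Changes between consecutive maximums: 2

Answer: 2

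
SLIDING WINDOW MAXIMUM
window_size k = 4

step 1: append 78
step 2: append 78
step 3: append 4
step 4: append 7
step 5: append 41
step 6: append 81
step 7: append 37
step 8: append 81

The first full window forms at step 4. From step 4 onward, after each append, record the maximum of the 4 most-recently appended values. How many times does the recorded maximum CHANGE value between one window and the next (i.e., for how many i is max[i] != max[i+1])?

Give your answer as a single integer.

step 1: append 78 -> window=[78] (not full yet)
step 2: append 78 -> window=[78, 78] (not full yet)
step 3: append 4 -> window=[78, 78, 4] (not full yet)
step 4: append 7 -> window=[78, 78, 4, 7] -> max=78
step 5: append 41 -> window=[78, 4, 7, 41] -> max=78
step 6: append 81 -> window=[4, 7, 41, 81] -> max=81
step 7: append 37 -> window=[7, 41, 81, 37] -> max=81
step 8: append 81 -> window=[41, 81, 37, 81] -> max=81
Recorded maximums: 78 78 81 81 81
Changes between consecutive maximums: 1

Answer: 1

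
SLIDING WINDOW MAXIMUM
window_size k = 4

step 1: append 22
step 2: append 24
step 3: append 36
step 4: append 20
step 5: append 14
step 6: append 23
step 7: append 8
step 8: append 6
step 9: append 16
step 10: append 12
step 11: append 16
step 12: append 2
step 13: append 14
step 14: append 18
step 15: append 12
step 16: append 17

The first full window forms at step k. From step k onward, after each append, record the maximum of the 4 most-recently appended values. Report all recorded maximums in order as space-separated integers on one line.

step 1: append 22 -> window=[22] (not full yet)
step 2: append 24 -> window=[22, 24] (not full yet)
step 3: append 36 -> window=[22, 24, 36] (not full yet)
step 4: append 20 -> window=[22, 24, 36, 20] -> max=36
step 5: append 14 -> window=[24, 36, 20, 14] -> max=36
step 6: append 23 -> window=[36, 20, 14, 23] -> max=36
step 7: append 8 -> window=[20, 14, 23, 8] -> max=23
step 8: append 6 -> window=[14, 23, 8, 6] -> max=23
step 9: append 16 -> window=[23, 8, 6, 16] -> max=23
step 10: append 12 -> window=[8, 6, 16, 12] -> max=16
step 11: append 16 -> window=[6, 16, 12, 16] -> max=16
step 12: append 2 -> window=[16, 12, 16, 2] -> max=16
step 13: append 14 -> window=[12, 16, 2, 14] -> max=16
step 14: append 18 -> window=[16, 2, 14, 18] -> max=18
step 15: append 12 -> window=[2, 14, 18, 12] -> max=18
step 16: append 17 -> window=[14, 18, 12, 17] -> max=18

Answer: 36 36 36 23 23 23 16 16 16 16 18 18 18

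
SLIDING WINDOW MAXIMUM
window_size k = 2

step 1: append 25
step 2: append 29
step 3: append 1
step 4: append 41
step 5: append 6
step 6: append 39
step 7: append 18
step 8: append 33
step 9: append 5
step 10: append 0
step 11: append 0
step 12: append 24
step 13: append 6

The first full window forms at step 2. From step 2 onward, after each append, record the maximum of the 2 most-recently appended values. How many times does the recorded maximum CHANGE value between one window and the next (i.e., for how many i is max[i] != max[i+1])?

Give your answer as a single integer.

Answer: 6

Derivation:
step 1: append 25 -> window=[25] (not full yet)
step 2: append 29 -> window=[25, 29] -> max=29
step 3: append 1 -> window=[29, 1] -> max=29
step 4: append 41 -> window=[1, 41] -> max=41
step 5: append 6 -> window=[41, 6] -> max=41
step 6: append 39 -> window=[6, 39] -> max=39
step 7: append 18 -> window=[39, 18] -> max=39
step 8: append 33 -> window=[18, 33] -> max=33
step 9: append 5 -> window=[33, 5] -> max=33
step 10: append 0 -> window=[5, 0] -> max=5
step 11: append 0 -> window=[0, 0] -> max=0
step 12: append 24 -> window=[0, 24] -> max=24
step 13: append 6 -> window=[24, 6] -> max=24
Recorded maximums: 29 29 41 41 39 39 33 33 5 0 24 24
Changes between consecutive maximums: 6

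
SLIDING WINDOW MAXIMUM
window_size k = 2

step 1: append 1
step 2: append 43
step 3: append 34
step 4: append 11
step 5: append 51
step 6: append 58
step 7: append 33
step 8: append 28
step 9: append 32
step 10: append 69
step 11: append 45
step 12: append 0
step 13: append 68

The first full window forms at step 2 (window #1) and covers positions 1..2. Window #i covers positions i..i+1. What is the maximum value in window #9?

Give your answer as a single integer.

step 1: append 1 -> window=[1] (not full yet)
step 2: append 43 -> window=[1, 43] -> max=43
step 3: append 34 -> window=[43, 34] -> max=43
step 4: append 11 -> window=[34, 11] -> max=34
step 5: append 51 -> window=[11, 51] -> max=51
step 6: append 58 -> window=[51, 58] -> max=58
step 7: append 33 -> window=[58, 33] -> max=58
step 8: append 28 -> window=[33, 28] -> max=33
step 9: append 32 -> window=[28, 32] -> max=32
step 10: append 69 -> window=[32, 69] -> max=69
Window #9 max = 69

Answer: 69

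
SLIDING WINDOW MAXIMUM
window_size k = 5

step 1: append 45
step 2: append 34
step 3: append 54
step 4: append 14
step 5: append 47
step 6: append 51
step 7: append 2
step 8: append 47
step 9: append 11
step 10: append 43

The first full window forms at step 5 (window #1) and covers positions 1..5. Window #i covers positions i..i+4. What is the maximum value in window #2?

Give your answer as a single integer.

step 1: append 45 -> window=[45] (not full yet)
step 2: append 34 -> window=[45, 34] (not full yet)
step 3: append 54 -> window=[45, 34, 54] (not full yet)
step 4: append 14 -> window=[45, 34, 54, 14] (not full yet)
step 5: append 47 -> window=[45, 34, 54, 14, 47] -> max=54
step 6: append 51 -> window=[34, 54, 14, 47, 51] -> max=54
Window #2 max = 54

Answer: 54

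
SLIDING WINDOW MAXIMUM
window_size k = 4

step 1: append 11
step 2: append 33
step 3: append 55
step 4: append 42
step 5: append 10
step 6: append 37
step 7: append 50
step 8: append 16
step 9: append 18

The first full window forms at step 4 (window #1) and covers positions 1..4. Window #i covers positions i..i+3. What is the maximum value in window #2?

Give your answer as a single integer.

Answer: 55

Derivation:
step 1: append 11 -> window=[11] (not full yet)
step 2: append 33 -> window=[11, 33] (not full yet)
step 3: append 55 -> window=[11, 33, 55] (not full yet)
step 4: append 42 -> window=[11, 33, 55, 42] -> max=55
step 5: append 10 -> window=[33, 55, 42, 10] -> max=55
Window #2 max = 55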